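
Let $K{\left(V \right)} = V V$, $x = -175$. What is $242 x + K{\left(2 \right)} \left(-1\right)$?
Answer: $-42354$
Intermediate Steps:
$K{\left(V \right)} = V^{2}$
$242 x + K{\left(2 \right)} \left(-1\right) = 242 \left(-175\right) + 2^{2} \left(-1\right) = -42350 + 4 \left(-1\right) = -42350 - 4 = -42354$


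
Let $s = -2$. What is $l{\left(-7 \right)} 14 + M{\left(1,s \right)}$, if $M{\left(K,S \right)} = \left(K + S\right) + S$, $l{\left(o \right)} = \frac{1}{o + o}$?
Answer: $-4$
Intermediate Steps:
$l{\left(o \right)} = \frac{1}{2 o}$
$M{\left(K,S \right)} = K + 2 S$
$l{\left(-7 \right)} 14 + M{\left(1,s \right)} = \frac{1}{2 \left(-7\right)} 14 + \left(1 + 2 \left(-2\right)\right) = \frac{1}{2} \left(- \frac{1}{7}\right) 14 + \left(1 - 4\right) = \left(- \frac{1}{14}\right) 14 - 3 = -1 - 3 = -4$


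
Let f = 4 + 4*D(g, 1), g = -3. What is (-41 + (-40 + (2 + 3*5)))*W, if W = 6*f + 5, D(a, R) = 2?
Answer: -4928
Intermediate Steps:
f = 12 (f = 4 + 4*2 = 4 + 8 = 12)
W = 77 (W = 6*12 + 5 = 72 + 5 = 77)
(-41 + (-40 + (2 + 3*5)))*W = (-41 + (-40 + (2 + 3*5)))*77 = (-41 + (-40 + (2 + 15)))*77 = (-41 + (-40 + 17))*77 = (-41 - 23)*77 = -64*77 = -4928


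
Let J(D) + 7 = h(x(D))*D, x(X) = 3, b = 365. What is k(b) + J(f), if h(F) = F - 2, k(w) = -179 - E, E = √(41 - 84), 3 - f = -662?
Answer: 479 - I*√43 ≈ 479.0 - 6.5574*I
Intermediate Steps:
f = 665 (f = 3 - 1*(-662) = 3 + 662 = 665)
E = I*√43 (E = √(-43) = I*√43 ≈ 6.5574*I)
k(w) = -179 - I*√43
h(F) = -2 + F
J(D) = -7 + D (J(D) = -7 + (-2 + 3)*D = -7 + 1*D = -7 + D)
k(b) + J(f) = (-179 - I*√43) + (-7 + 665) = (-179 - I*√43) + 658 = 479 - I*√43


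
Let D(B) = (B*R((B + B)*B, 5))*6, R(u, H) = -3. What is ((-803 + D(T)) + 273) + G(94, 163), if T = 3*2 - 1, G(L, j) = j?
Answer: -457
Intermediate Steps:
T = 5 (T = 6 - 1 = 5)
D(B) = -18*B (D(B) = (B*(-3))*6 = -3*B*6 = -18*B)
((-803 + D(T)) + 273) + G(94, 163) = ((-803 - 18*5) + 273) + 163 = ((-803 - 90) + 273) + 163 = (-893 + 273) + 163 = -620 + 163 = -457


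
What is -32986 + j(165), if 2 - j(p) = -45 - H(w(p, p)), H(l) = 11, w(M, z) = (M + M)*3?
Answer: -32928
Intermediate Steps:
w(M, z) = 6*M (w(M, z) = (2*M)*3 = 6*M)
j(p) = 58 (j(p) = 2 - (-45 - 1*11) = 2 - (-45 - 11) = 2 - 1*(-56) = 2 + 56 = 58)
-32986 + j(165) = -32986 + 58 = -32928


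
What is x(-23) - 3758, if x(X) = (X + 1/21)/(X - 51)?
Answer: -2919725/777 ≈ -3757.7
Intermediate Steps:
x(X) = (1/21 + X)/(-51 + X) (x(X) = (X + 1/21)/(-51 + X) = (1/21 + X)/(-51 + X))
x(-23) - 3758 = (1/21 - 23)/(-51 - 23) - 3758 = -482/21/(-74) - 3758 = -1/74*(-482/21) - 3758 = 241/777 - 3758 = -2919725/777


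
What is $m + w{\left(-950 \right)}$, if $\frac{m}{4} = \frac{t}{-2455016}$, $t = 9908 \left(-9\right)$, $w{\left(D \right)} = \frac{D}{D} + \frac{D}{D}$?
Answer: $\frac{658340}{306877} \approx 2.1453$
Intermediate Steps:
$w{\left(D \right)} = 2$ ($w{\left(D \right)} = 1 + 1 = 2$)
$t = -89172$
$m = \frac{44586}{306877}$ ($m = 4 \left(- \frac{89172}{-2455016}\right) = 4 \left(\left(-89172\right) \left(- \frac{1}{2455016}\right)\right) = 4 \cdot \frac{22293}{613754} = \frac{44586}{306877} \approx 0.14529$)
$m + w{\left(-950 \right)} = \frac{44586}{306877} + 2 = \frac{658340}{306877}$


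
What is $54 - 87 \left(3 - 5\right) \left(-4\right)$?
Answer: $-642$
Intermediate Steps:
$54 - 87 \left(3 - 5\right) \left(-4\right) = 54 - 87 \left(\left(-2\right) \left(-4\right)\right) = 54 - 696 = -642$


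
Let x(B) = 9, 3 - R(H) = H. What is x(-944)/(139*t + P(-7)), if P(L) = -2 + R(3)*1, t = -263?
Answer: -9/36559 ≈ -0.00024618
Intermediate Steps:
R(H) = 3 - H
P(L) = -2 (P(L) = -2 + (3 - 1*3)*1 = -2 + (3 - 3)*1 = -2 + 0*1 = -2 + 0 = -2)
x(-944)/(139*t + P(-7)) = 9/(139*(-263) - 2) = 9/(-36557 - 2) = 9/(-36559) = 9*(-1/36559) = -9/36559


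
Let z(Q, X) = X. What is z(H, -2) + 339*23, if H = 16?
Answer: 7795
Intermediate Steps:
z(H, -2) + 339*23 = -2 + 339*23 = -2 + 7797 = 7795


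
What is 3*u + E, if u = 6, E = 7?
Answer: 25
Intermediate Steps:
3*u + E = 3*6 + 7 = 18 + 7 = 25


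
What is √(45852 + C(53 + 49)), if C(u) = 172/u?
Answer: √119265438/51 ≈ 214.13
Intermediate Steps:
√(45852 + C(53 + 49)) = √(45852 + 172/(53 + 49)) = √(45852 + 172/102) = √(45852 + 172*(1/102)) = √(45852 + 86/51) = √(2338538/51) = √119265438/51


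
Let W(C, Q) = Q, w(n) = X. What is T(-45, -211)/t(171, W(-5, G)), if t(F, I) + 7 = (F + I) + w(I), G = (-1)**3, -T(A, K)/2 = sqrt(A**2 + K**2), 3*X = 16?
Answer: -222*sqrt(34)/505 ≈ -2.5633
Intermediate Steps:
X = 16/3 (X = (1/3)*16 = 16/3 ≈ 5.3333)
w(n) = 16/3
T(A, K) = -2*sqrt(A**2 + K**2)
G = -1
t(F, I) = -5/3 + F + I (t(F, I) = -7 + ((F + I) + 16/3) = -7 + (16/3 + F + I) = -5/3 + F + I)
T(-45, -211)/t(171, W(-5, G)) = (-2*sqrt((-45)**2 + (-211)**2))/(-5/3 + 171 - 1) = (-2*sqrt(2025 + 44521))/(505/3) = -74*sqrt(34)*(3/505) = -222*sqrt(34)/505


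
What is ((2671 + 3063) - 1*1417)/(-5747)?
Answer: -4317/5747 ≈ -0.75117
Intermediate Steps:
((2671 + 3063) - 1*1417)/(-5747) = (5734 - 1417)*(-1/5747) = 4317*(-1/5747) = -4317/5747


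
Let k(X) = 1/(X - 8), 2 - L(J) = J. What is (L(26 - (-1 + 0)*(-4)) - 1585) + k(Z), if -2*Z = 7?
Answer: -36917/23 ≈ -1605.1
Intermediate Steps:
Z = -7/2 (Z = -½*7 = -7/2 ≈ -3.5000)
L(J) = 2 - J
k(X) = 1/(-8 + X)
(L(26 - (-1 + 0)*(-4)) - 1585) + k(Z) = ((2 - (26 - (-1 + 0)*(-4))) - 1585) + 1/(-8 - 7/2) = ((2 - (26 - (-1)*(-4))) - 1585) + 1/(-23/2) = ((2 - (26 - 1*4)) - 1585) - 2/23 = ((2 - (26 - 4)) - 1585) - 2/23 = ((2 - 1*22) - 1585) - 2/23 = ((2 - 22) - 1585) - 2/23 = (-20 - 1585) - 2/23 = -1605 - 2/23 = -36917/23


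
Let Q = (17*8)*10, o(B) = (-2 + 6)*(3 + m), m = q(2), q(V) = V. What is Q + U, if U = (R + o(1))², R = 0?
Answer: 1760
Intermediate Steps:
m = 2
o(B) = 20 (o(B) = (-2 + 6)*(3 + 2) = 4*5 = 20)
U = 400 (U = (0 + 20)² = 20² = 400)
Q = 1360 (Q = 136*10 = 1360)
Q + U = 1360 + 400 = 1760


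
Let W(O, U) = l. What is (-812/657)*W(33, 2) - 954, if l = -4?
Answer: -623530/657 ≈ -949.06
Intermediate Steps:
W(O, U) = -4
(-812/657)*W(33, 2) - 954 = -812/657*(-4) - 954 = 3248/657 - 954 = -623530/657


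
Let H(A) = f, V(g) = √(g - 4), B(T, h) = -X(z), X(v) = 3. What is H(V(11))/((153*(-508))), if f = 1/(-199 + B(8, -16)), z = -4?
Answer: 1/15700248 ≈ 6.3693e-8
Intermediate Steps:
B(T, h) = -3 (B(T, h) = -1*3 = -3)
f = -1/202 (f = 1/(-199 - 3) = 1/(-202) = -1/202 ≈ -0.0049505)
V(g) = √(-4 + g)
H(A) = -1/202
H(V(11))/((153*(-508))) = -1/(202*(153*(-508))) = -1/202/(-77724) = -1/202*(-1/77724) = 1/15700248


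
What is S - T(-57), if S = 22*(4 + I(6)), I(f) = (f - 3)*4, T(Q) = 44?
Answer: 308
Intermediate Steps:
I(f) = -12 + 4*f (I(f) = (-3 + f)*4 = -12 + 4*f)
S = 352 (S = 22*(4 + (-12 + 4*6)) = 22*(4 + (-12 + 24)) = 22*(4 + 12) = 22*16 = 352)
S - T(-57) = 352 - 1*44 = 352 - 44 = 308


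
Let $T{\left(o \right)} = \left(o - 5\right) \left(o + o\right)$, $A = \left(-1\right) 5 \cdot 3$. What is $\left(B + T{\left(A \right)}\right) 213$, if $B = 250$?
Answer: $181050$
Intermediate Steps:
$A = -15$ ($A = \left(-5\right) 3 = -15$)
$T{\left(o \right)} = 2 o \left(-5 + o\right)$ ($T{\left(o \right)} = \left(-5 + o\right) 2 o = 2 o \left(-5 + o\right)$)
$\left(B + T{\left(A \right)}\right) 213 = \left(250 + 2 \left(-15\right) \left(-5 - 15\right)\right) 213 = \left(250 + 2 \left(-15\right) \left(-20\right)\right) 213 = \left(250 + 600\right) 213 = 850 \cdot 213 = 181050$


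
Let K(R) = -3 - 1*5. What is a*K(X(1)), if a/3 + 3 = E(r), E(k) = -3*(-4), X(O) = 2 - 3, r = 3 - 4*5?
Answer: -216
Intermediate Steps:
r = -17 (r = 3 - 20 = -17)
X(O) = -1
K(R) = -8 (K(R) = -3 - 5 = -8)
E(k) = 12 (E(k) = -3*(-4) = 12)
a = 27 (a = -9 + 3*12 = -9 + 36 = 27)
a*K(X(1)) = 27*(-8) = -216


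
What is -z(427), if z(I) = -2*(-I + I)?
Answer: 0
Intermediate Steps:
z(I) = 0 (z(I) = -2*0 = 0)
-z(427) = -1*0 = 0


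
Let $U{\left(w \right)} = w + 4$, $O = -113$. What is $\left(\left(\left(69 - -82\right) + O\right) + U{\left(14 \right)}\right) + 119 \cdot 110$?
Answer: $13146$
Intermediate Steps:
$U{\left(w \right)} = 4 + w$
$\left(\left(\left(69 - -82\right) + O\right) + U{\left(14 \right)}\right) + 119 \cdot 110 = \left(\left(\left(69 - -82\right) - 113\right) + \left(4 + 14\right)\right) + 119 \cdot 110 = \left(\left(\left(69 + 82\right) - 113\right) + 18\right) + 13090 = \left(\left(151 - 113\right) + 18\right) + 13090 = \left(38 + 18\right) + 13090 = 56 + 13090 = 13146$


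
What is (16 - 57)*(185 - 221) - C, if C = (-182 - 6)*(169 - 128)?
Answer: 9184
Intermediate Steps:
C = -7708 (C = -188*41 = -7708)
(16 - 57)*(185 - 221) - C = (16 - 57)*(185 - 221) - 1*(-7708) = -41*(-36) + 7708 = 1476 + 7708 = 9184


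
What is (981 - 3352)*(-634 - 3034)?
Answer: 8696828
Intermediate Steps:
(981 - 3352)*(-634 - 3034) = -2371*(-3668) = 8696828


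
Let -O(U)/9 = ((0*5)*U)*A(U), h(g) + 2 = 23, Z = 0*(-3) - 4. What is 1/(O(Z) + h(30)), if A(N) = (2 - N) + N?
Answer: 1/21 ≈ 0.047619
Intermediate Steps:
Z = -4 (Z = 0 - 4 = -4)
h(g) = 21 (h(g) = -2 + 23 = 21)
A(N) = 2
O(U) = 0 (O(U) = -9*(0*5)*U*2 = -9*0*U*2 = -0*2 = -9*0 = 0)
1/(O(Z) + h(30)) = 1/(0 + 21) = 1/21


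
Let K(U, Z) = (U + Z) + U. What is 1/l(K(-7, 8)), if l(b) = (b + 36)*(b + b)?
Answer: -1/360 ≈ -0.0027778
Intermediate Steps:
K(U, Z) = Z + 2*U
l(b) = 2*b*(36 + b) (l(b) = (36 + b)*(2*b) = 2*b*(36 + b))
1/l(K(-7, 8)) = 1/(2*(8 + 2*(-7))*(36 + (8 + 2*(-7)))) = 1/(2*(8 - 14)*(36 + (8 - 14))) = 1/(2*(-6)*(36 - 6)) = 1/(2*(-6)*30) = 1/(-360) = -1/360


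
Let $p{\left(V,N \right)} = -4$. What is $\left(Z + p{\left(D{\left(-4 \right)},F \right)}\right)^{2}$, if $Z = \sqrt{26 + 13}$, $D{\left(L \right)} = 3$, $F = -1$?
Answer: $\left(4 - \sqrt{39}\right)^{2} \approx 5.04$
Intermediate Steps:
$Z = \sqrt{39} \approx 6.245$
$\left(Z + p{\left(D{\left(-4 \right)},F \right)}\right)^{2} = \left(\sqrt{39} - 4\right)^{2} = \left(-4 + \sqrt{39}\right)^{2}$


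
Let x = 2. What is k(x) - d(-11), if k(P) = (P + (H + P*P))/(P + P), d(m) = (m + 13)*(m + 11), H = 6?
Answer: 3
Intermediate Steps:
d(m) = (11 + m)*(13 + m) (d(m) = (13 + m)*(11 + m) = (11 + m)*(13 + m))
k(P) = (6 + P + P**2)/(2*P) (k(P) = (P + (6 + P*P))/(P + P) = (P + (6 + P**2))/((2*P)) = (6 + P + P**2)*(1/(2*P)) = (6 + P + P**2)/(2*P))
k(x) - d(-11) = (1/2)*(6 + 2*(1 + 2))/2 - (143 + (-11)**2 + 24*(-11)) = (1/2)*(1/2)*(6 + 2*3) - (143 + 121 - 264) = (1/2)*(1/2)*(6 + 6) - 1*0 = (1/2)*(1/2)*12 + 0 = 3 + 0 = 3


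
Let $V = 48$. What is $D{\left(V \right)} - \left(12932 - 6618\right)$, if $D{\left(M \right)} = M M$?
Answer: $-4010$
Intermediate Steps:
$D{\left(M \right)} = M^{2}$
$D{\left(V \right)} - \left(12932 - 6618\right) = 48^{2} - \left(12932 - 6618\right) = 2304 - 6314 = -4010$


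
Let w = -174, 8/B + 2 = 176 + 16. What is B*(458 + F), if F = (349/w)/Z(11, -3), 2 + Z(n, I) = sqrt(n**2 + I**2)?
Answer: 10040494/520695 - 349*sqrt(130)/520695 ≈ 19.275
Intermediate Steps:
B = 4/95 (B = 8/(-2 + (176 + 16)) = 8/(-2 + 192) = 8/190 = 8*(1/190) = 4/95 ≈ 0.042105)
Z(n, I) = -2 + sqrt(I**2 + n**2) (Z(n, I) = -2 + sqrt(n**2 + I**2) = -2 + sqrt(I**2 + n**2))
F = -349/(174*(-2 + sqrt(130))) (F = (349/(-174))/(-2 + sqrt((-3)**2 + 11**2)) = (349*(-1/174))/(-2 + sqrt(9 + 121)) = -349/(174*(-2 + sqrt(130))) ≈ -0.21334)
B*(458 + F) = 4*(458 + (-349/10962 - 349*sqrt(130)/21924))/95 = 4*(5020247/10962 - 349*sqrt(130)/21924)/95 = 10040494/520695 - 349*sqrt(130)/520695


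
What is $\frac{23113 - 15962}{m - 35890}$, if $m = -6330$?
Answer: $- \frac{7151}{42220} \approx -0.16937$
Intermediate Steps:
$\frac{23113 - 15962}{m - 35890} = \frac{23113 - 15962}{-6330 - 35890} = \frac{23113 - 15962}{-42220} = \left(23113 - 15962\right) \left(- \frac{1}{42220}\right) = 7151 \left(- \frac{1}{42220}\right) = - \frac{7151}{42220}$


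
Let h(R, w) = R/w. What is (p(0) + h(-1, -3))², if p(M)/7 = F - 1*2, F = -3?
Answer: 10816/9 ≈ 1201.8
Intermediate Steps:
p(M) = -35 (p(M) = 7*(-3 - 1*2) = 7*(-3 - 2) = 7*(-5) = -35)
(p(0) + h(-1, -3))² = (-35 - 1/(-3))² = (-35 - 1*(-⅓))² = (-35 + ⅓)² = (-104/3)² = 10816/9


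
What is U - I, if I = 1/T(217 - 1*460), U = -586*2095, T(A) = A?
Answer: -298323809/243 ≈ -1.2277e+6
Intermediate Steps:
U = -1227670
I = -1/243 (I = 1/(217 - 1*460) = 1/(217 - 460) = 1/(-243) = -1/243 ≈ -0.0041152)
U - I = -1227670 - 1*(-1/243) = -1227670 + 1/243 = -298323809/243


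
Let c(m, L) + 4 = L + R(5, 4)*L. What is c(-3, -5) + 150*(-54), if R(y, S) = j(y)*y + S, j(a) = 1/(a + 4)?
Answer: -73186/9 ≈ -8131.8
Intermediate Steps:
j(a) = 1/(4 + a)
R(y, S) = S + y/(4 + y) (R(y, S) = y/(4 + y) + S = S + y/(4 + y))
c(m, L) = -4 + 50*L/9 (c(m, L) = -4 + (L + ((5 + 4*(4 + 5))/(4 + 5))*L) = -4 + (L + ((5 + 4*9)/9)*L) = -4 + (L + ((5 + 36)/9)*L) = -4 + (L + ((⅑)*41)*L) = -4 + (L + 41*L/9) = -4 + 50*L/9)
c(-3, -5) + 150*(-54) = (-4 + (50/9)*(-5)) + 150*(-54) = (-4 - 250/9) - 8100 = -286/9 - 8100 = -73186/9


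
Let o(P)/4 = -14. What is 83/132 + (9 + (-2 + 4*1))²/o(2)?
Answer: -2831/1848 ≈ -1.5319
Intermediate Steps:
o(P) = -56 (o(P) = 4*(-14) = -56)
83/132 + (9 + (-2 + 4*1))²/o(2) = 83/132 + (9 + (-2 + 4*1))²/(-56) = 83*(1/132) + (9 + (-2 + 4))²*(-1/56) = 83/132 + (9 + 2)²*(-1/56) = 83/132 + 11²*(-1/56) = 83/132 + 121*(-1/56) = 83/132 - 121/56 = -2831/1848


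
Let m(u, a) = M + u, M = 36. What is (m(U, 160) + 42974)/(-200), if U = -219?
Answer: -42791/200 ≈ -213.96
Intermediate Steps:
m(u, a) = 36 + u
(m(U, 160) + 42974)/(-200) = ((36 - 219) + 42974)/(-200) = (-183 + 42974)*(-1/200) = 42791*(-1/200) = -42791/200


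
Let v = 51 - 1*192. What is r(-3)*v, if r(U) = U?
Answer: 423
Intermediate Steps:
v = -141 (v = 51 - 192 = -141)
r(-3)*v = -3*(-141) = 423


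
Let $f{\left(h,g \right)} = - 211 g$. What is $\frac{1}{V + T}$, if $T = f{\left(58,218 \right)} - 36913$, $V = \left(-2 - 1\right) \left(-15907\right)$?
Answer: $- \frac{1}{35190} \approx -2.8417 \cdot 10^{-5}$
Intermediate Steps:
$V = 47721$ ($V = \left(-2 - 1\right) \left(-15907\right) = \left(-3\right) \left(-15907\right) = 47721$)
$T = -82911$ ($T = \left(-211\right) 218 - 36913 = -45998 - 36913 = -82911$)
$\frac{1}{V + T} = \frac{1}{47721 - 82911} = \frac{1}{-35190} = - \frac{1}{35190}$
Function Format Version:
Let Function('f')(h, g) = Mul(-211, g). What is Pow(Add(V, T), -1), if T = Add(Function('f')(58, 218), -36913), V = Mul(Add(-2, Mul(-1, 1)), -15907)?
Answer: Rational(-1, 35190) ≈ -2.8417e-5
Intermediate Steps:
V = 47721 (V = Mul(Add(-2, -1), -15907) = Mul(-3, -15907) = 47721)
T = -82911 (T = Add(Mul(-211, 218), -36913) = Add(-45998, -36913) = -82911)
Pow(Add(V, T), -1) = Pow(Add(47721, -82911), -1) = Pow(-35190, -1) = Rational(-1, 35190)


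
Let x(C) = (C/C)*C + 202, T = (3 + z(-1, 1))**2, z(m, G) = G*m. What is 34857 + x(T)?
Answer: 35063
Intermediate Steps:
T = 4 (T = (3 + 1*(-1))**2 = (3 - 1)**2 = 2**2 = 4)
x(C) = 202 + C (x(C) = 1*C + 202 = C + 202 = 202 + C)
34857 + x(T) = 34857 + (202 + 4) = 34857 + 206 = 35063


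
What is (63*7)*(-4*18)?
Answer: -31752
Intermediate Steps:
(63*7)*(-4*18) = 441*(-72) = -31752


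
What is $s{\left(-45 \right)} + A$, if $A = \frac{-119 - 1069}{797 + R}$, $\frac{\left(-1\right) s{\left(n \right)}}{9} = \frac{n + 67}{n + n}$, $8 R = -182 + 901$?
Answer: $\frac{37}{43} \approx 0.86047$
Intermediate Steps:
$R = \frac{719}{8}$ ($R = \frac{-182 + 901}{8} = \frac{1}{8} \cdot 719 = \frac{719}{8} \approx 89.875$)
$s{\left(n \right)} = - \frac{9 \left(67 + n\right)}{2 n}$ ($s{\left(n \right)} = - 9 \frac{n + 67}{n + n} = - 9 \frac{67 + n}{2 n} = - \frac{9 \left(67 + n\right)}{2 n}$)
$A = - \frac{288}{215}$ ($A = \frac{-119 - 1069}{797 + \frac{719}{8}} = - \frac{1188}{\frac{7095}{8}} = \left(-1188\right) \frac{8}{7095} = - \frac{288}{215} \approx -1.3395$)
$s{\left(-45 \right)} + A = \frac{9 \left(-67 - -45\right)}{2 \left(-45\right)} - \frac{288}{215} = \frac{9}{2} \left(- \frac{1}{45}\right) \left(-67 + 45\right) - \frac{288}{215} = \frac{9}{2} \left(- \frac{1}{45}\right) \left(-22\right) - \frac{288}{215} = \frac{11}{5} - \frac{288}{215} = \frac{37}{43}$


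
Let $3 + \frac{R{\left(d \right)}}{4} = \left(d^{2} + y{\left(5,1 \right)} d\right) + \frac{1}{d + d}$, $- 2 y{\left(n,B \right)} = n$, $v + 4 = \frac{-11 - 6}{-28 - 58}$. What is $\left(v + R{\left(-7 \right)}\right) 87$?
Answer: $\frac{13088889}{602} \approx 21742.0$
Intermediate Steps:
$v = - \frac{327}{86}$ ($v = -4 + \frac{-11 - 6}{-28 - 58} = -4 - \frac{17}{-86} = -4 - - \frac{17}{86} = -4 + \frac{17}{86} = - \frac{327}{86} \approx -3.8023$)
$y{\left(n,B \right)} = - \frac{n}{2}$
$R{\left(d \right)} = -12 - 10 d + \frac{2}{d} + 4 d^{2}$ ($R{\left(d \right)} = -12 + 4 \left(\left(d^{2} + \left(- \frac{1}{2}\right) 5 d\right) + \frac{1}{d + d}\right) = -12 + 4 \left(\left(d^{2} - \frac{5 d}{2}\right) + \frac{1}{2 d}\right) = -12 + 4 \left(d^{2} + \frac{1}{2 d} - \frac{5 d}{2}\right) = -12 + \left(- 10 d + \frac{2}{d} + 4 d^{2}\right) = -12 - 10 d + \frac{2}{d} + 4 d^{2}$)
$\left(v + R{\left(-7 \right)}\right) 87 = \left(- \frac{327}{86} + \left(-12 - -70 + \frac{2}{-7} + 4 \left(-7\right)^{2}\right)\right) 87 = \left(- \frac{327}{86} + \left(-12 + 70 + 2 \left(- \frac{1}{7}\right) + 4 \cdot 49\right)\right) 87 = \left(- \frac{327}{86} + \left(-12 + 70 - \frac{2}{7} + 196\right)\right) 87 = \left(- \frac{327}{86} + \frac{1776}{7}\right) 87 = \frac{150447}{602} \cdot 87 = \frac{13088889}{602}$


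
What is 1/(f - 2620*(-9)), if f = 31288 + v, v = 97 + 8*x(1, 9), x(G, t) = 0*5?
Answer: 1/54965 ≈ 1.8193e-5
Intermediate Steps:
x(G, t) = 0
v = 97 (v = 97 + 8*0 = 97 + 0 = 97)
f = 31385 (f = 31288 + 97 = 31385)
1/(f - 2620*(-9)) = 1/(31385 - 2620*(-9)) = 1/(31385 + 23580) = 1/54965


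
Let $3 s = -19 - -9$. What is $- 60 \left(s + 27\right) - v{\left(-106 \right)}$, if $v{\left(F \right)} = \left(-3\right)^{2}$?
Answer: $-1429$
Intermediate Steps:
$v{\left(F \right)} = 9$
$s = - \frac{10}{3}$ ($s = \frac{-19 - -9}{3} = \frac{-19 + 9}{3} = \frac{1}{3} \left(-10\right) = - \frac{10}{3} \approx -3.3333$)
$- 60 \left(s + 27\right) - v{\left(-106 \right)} = - 60 \left(- \frac{10}{3} + 27\right) - 9 = - \frac{60 \cdot 71}{3} - 9 = \left(-1\right) 1420 - 9 = -1420 - 9 = -1429$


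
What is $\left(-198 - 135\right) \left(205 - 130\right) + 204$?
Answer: $-24771$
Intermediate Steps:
$\left(-198 - 135\right) \left(205 - 130\right) + 204 = \left(-198 - 135\right) 75 + 204 = \left(-333\right) 75 + 204 = -24975 + 204 = -24771$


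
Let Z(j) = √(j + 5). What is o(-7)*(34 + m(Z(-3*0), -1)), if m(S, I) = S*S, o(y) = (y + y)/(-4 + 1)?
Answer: 182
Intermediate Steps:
o(y) = -2*y/3 (o(y) = (2*y)/(-3) = (2*y)*(-⅓) = -2*y/3)
Z(j) = √(5 + j)
m(S, I) = S²
o(-7)*(34 + m(Z(-3*0), -1)) = (-⅔*(-7))*(34 + (√(5 - 3*0))²) = 14*(34 + (√(5 + 0))²)/3 = 14*(34 + (√5)²)/3 = 14*(34 + 5)/3 = (14/3)*39 = 182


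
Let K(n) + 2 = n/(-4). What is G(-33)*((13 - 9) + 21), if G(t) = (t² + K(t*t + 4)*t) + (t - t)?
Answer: 1017225/4 ≈ 2.5431e+5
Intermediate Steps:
K(n) = -2 - n/4 (K(n) = -2 + n/(-4) = -2 + n*(-¼) = -2 - n/4)
G(t) = t² + t*(-3 - t²/4) (G(t) = (t² + (-2 - (t*t + 4)/4)*t) + (t - t) = (t² + (-2 - (t² + 4)/4)*t) + 0 = (t² + (-2 - (4 + t²)/4)*t) + 0 = (t² + (-2 + (-1 - t²/4))*t) + 0 = (t² + (-3 - t²/4)*t) + 0 = (t² + t*(-3 - t²/4)) + 0 = t² + t*(-3 - t²/4))
G(-33)*((13 - 9) + 21) = ((¼)*(-33)*(-12 - 1*(-33)² + 4*(-33)))*((13 - 9) + 21) = ((¼)*(-33)*(-12 - 1*1089 - 132))*(4 + 21) = ((¼)*(-33)*(-12 - 1089 - 132))*25 = ((¼)*(-33)*(-1233))*25 = (40689/4)*25 = 1017225/4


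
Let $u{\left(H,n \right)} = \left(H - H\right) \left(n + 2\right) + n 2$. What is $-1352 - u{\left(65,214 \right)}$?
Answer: $-1780$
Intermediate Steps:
$u{\left(H,n \right)} = 2 n$ ($u{\left(H,n \right)} = 0 \left(2 + n\right) + 2 n = 0 + 2 n = 2 n$)
$-1352 - u{\left(65,214 \right)} = -1352 - 2 \cdot 214 = -1352 - 428 = -1780$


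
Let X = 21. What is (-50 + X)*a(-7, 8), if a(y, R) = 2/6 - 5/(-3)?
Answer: -58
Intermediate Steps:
a(y, R) = 2 (a(y, R) = 2*(⅙) - 5*(-⅓) = ⅓ + 5/3 = 2)
(-50 + X)*a(-7, 8) = (-50 + 21)*2 = -29*2 = -58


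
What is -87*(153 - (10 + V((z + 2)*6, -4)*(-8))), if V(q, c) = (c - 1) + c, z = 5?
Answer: -6177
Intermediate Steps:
V(q, c) = -1 + 2*c (V(q, c) = (-1 + c) + c = -1 + 2*c)
-87*(153 - (10 + V((z + 2)*6, -4)*(-8))) = -87*(153 - (10 + (-1 + 2*(-4))*(-8))) = -87*(153 - (10 + (-1 - 8)*(-8))) = -87*(153 - (10 - 9*(-8))) = -87*(153 - (10 + 72)) = -87*(153 - 1*82) = -87*(153 - 82) = -87*71 = -6177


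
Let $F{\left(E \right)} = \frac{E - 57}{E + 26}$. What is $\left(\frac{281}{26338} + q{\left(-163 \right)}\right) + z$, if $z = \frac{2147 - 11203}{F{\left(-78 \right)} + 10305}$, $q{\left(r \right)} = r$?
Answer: $- \frac{2313329184191}{14117036310} \approx -163.87$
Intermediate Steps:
$F{\left(E \right)} = \frac{-57 + E}{26 + E}$
$z = - \frac{470912}{535995}$ ($z = \frac{2147 - 11203}{\frac{-57 - 78}{26 - 78} + 10305} = - \frac{9056}{\frac{1}{-52} \left(-135\right) + 10305} = - \frac{9056}{\left(- \frac{1}{52}\right) \left(-135\right) + 10305} = - \frac{9056}{\frac{135}{52} + 10305} = - \frac{9056}{\frac{535995}{52}} = \left(-9056\right) \frac{52}{535995} = - \frac{470912}{535995} \approx -0.87858$)
$\left(\frac{281}{26338} + q{\left(-163 \right)}\right) + z = \left(\frac{281}{26338} - 163\right) - \frac{470912}{535995} = - \frac{4292813}{26338} - \frac{470912}{535995} = - \frac{2313329184191}{14117036310}$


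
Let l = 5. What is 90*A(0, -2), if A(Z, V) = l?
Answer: 450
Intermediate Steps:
A(Z, V) = 5
90*A(0, -2) = 90*5 = 450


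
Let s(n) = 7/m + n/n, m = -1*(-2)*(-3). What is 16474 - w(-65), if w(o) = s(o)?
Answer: 98845/6 ≈ 16474.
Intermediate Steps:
m = -6 (m = 2*(-3) = -6)
s(n) = -⅙ (s(n) = 7/(-6) + n/n = 7*(-⅙) + 1 = -7/6 + 1 = -⅙)
w(o) = -⅙
16474 - w(-65) = 16474 - 1*(-⅙) = 16474 + ⅙ = 98845/6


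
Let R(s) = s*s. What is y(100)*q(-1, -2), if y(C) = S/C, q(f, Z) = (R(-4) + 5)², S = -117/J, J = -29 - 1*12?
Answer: 51597/4100 ≈ 12.585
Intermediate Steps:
J = -41 (J = -29 - 12 = -41)
R(s) = s²
S = 117/41 (S = -117/(-41) = -117*(-1/41) = 117/41 ≈ 2.8537)
q(f, Z) = 441 (q(f, Z) = ((-4)² + 5)² = (16 + 5)² = 21² = 441)
y(C) = 117/(41*C)
y(100)*q(-1, -2) = ((117/41)/100)*441 = ((117/41)*(1/100))*441 = (117/4100)*441 = 51597/4100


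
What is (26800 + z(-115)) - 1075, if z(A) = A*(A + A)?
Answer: 52175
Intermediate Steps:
z(A) = 2*A**2 (z(A) = A*(2*A) = 2*A**2)
(26800 + z(-115)) - 1075 = (26800 + 2*(-115)**2) - 1075 = (26800 + 2*13225) - 1075 = (26800 + 26450) - 1075 = 53250 - 1075 = 52175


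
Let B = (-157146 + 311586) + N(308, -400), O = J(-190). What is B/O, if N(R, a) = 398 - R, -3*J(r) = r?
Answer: 46359/19 ≈ 2439.9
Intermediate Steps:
J(r) = -r/3
O = 190/3 (O = -⅓*(-190) = 190/3 ≈ 63.333)
B = 154530 (B = (-157146 + 311586) + (398 - 1*308) = 154440 + (398 - 308) = 154440 + 90 = 154530)
B/O = 154530/(190/3) = 154530*(3/190) = 46359/19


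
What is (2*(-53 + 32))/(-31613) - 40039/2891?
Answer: -1265631485/91393183 ≈ -13.848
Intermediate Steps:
(2*(-53 + 32))/(-31613) - 40039/2891 = (2*(-21))*(-1/31613) - 40039*1/2891 = -42*(-1/31613) - 40039/2891 = 42/31613 - 40039/2891 = -1265631485/91393183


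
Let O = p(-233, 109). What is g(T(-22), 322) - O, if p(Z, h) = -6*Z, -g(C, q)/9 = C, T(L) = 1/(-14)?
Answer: -19563/14 ≈ -1397.4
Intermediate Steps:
T(L) = -1/14
g(C, q) = -9*C
O = 1398 (O = -6*(-233) = 1398)
g(T(-22), 322) - O = -9*(-1/14) - 1*1398 = 9/14 - 1398 = -19563/14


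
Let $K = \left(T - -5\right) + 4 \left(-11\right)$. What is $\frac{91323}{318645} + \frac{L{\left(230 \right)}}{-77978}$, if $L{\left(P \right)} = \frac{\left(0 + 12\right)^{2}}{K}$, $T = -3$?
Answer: $\frac{37942117}{132367655} \approx 0.28664$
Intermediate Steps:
$K = -42$ ($K = \left(-3 - -5\right) + 4 \left(-11\right) = \left(-3 + 5\right) - 44 = 2 - 44 = -42$)
$L{\left(P \right)} = - \frac{24}{7}$ ($L{\left(P \right)} = \frac{\left(0 + 12\right)^{2}}{-42} = 12^{2} \left(- \frac{1}{42}\right) = 144 \left(- \frac{1}{42}\right) = - \frac{24}{7}$)
$\frac{91323}{318645} + \frac{L{\left(230 \right)}}{-77978} = \frac{91323}{318645} - \frac{24}{7 \left(-77978\right)} = 91323 \cdot \frac{1}{318645} - - \frac{12}{272923} = \frac{139}{485} + \frac{12}{272923} = \frac{37942117}{132367655}$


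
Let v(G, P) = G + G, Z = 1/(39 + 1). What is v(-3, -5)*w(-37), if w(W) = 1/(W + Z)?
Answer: 80/493 ≈ 0.16227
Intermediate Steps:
Z = 1/40 ≈ 0.025000
v(G, P) = 2*G
w(W) = 1/(1/40 + W) (w(W) = 1/(W + 1/40) = 1/(1/40 + W))
v(-3, -5)*w(-37) = (2*(-3))*(40/(1 + 40*(-37))) = -240/(1 - 1480) = -240/(-1479) = -240*(-1)/1479 = -6*(-40/1479) = 80/493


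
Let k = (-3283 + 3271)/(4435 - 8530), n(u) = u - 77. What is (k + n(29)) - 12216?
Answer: -16740356/1365 ≈ -12264.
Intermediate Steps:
n(u) = -77 + u
k = 4/1365 (k = -12/(-4095) = -12*(-1/4095) = 4/1365 ≈ 0.0029304)
(k + n(29)) - 12216 = (4/1365 + (-77 + 29)) - 12216 = (4/1365 - 48) - 12216 = -65516/1365 - 12216 = -16740356/1365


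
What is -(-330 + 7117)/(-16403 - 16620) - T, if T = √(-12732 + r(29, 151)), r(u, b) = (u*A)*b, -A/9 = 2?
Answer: 6787/33023 - I*√91554 ≈ 0.20552 - 302.58*I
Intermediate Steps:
A = -18 (A = -9*2 = -18)
r(u, b) = -18*b*u (r(u, b) = (u*(-18))*b = (-18*u)*b = -18*b*u)
T = I*√91554 (T = √(-12732 - 18*151*29) = √(-12732 - 78822) = √(-91554) = I*√91554 ≈ 302.58*I)
-(-330 + 7117)/(-16403 - 16620) - T = -(-330 + 7117)/(-16403 - 16620) - I*√91554 = -6787/(-33023) - I*√91554 = -6787*(-1)/33023 - I*√91554 = -1*(-6787/33023) - I*√91554 = 6787/33023 - I*√91554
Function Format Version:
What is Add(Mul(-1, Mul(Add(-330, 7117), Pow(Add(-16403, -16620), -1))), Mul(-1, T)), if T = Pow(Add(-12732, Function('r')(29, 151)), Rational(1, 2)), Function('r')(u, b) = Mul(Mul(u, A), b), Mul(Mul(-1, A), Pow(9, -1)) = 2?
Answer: Add(Rational(6787, 33023), Mul(-1, I, Pow(91554, Rational(1, 2)))) ≈ Add(0.20552, Mul(-302.58, I))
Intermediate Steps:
A = -18 (A = Mul(-9, 2) = -18)
Function('r')(u, b) = Mul(-18, b, u) (Function('r')(u, b) = Mul(Mul(u, -18), b) = Mul(Mul(-18, u), b) = Mul(-18, b, u))
T = Mul(I, Pow(91554, Rational(1, 2))) (T = Pow(Add(-12732, Mul(-18, 151, 29)), Rational(1, 2)) = Pow(Add(-12732, -78822), Rational(1, 2)) = Pow(-91554, Rational(1, 2)) = Mul(I, Pow(91554, Rational(1, 2))) ≈ Mul(302.58, I))
Add(Mul(-1, Mul(Add(-330, 7117), Pow(Add(-16403, -16620), -1))), Mul(-1, T)) = Add(Mul(-1, Mul(Add(-330, 7117), Pow(Add(-16403, -16620), -1))), Mul(-1, Mul(I, Pow(91554, Rational(1, 2))))) = Add(Mul(-1, Mul(6787, Pow(-33023, -1))), Mul(-1, I, Pow(91554, Rational(1, 2)))) = Add(Mul(-1, Mul(6787, Rational(-1, 33023))), Mul(-1, I, Pow(91554, Rational(1, 2)))) = Add(Mul(-1, Rational(-6787, 33023)), Mul(-1, I, Pow(91554, Rational(1, 2)))) = Add(Rational(6787, 33023), Mul(-1, I, Pow(91554, Rational(1, 2))))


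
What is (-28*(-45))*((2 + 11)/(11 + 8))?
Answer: 16380/19 ≈ 862.11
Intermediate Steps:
(-28*(-45))*((2 + 11)/(11 + 8)) = 1260*(13/19) = 16380/19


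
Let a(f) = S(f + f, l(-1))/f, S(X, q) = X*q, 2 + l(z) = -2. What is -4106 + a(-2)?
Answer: -4114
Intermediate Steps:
l(z) = -4 (l(z) = -2 - 2 = -4)
a(f) = -8 (a(f) = ((f + f)*(-4))/f = ((2*f)*(-4))/f = (-8*f)/f = -8)
-4106 + a(-2) = -4106 - 8 = -4114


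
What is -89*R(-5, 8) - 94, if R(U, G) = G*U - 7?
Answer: 4089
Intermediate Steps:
R(U, G) = -7 + G*U
-89*R(-5, 8) - 94 = -89*(-7 + 8*(-5)) - 94 = -89*(-7 - 40) - 94 = -89*(-47) - 94 = 4183 - 94 = 4089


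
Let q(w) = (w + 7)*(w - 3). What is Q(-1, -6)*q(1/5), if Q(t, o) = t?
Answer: 504/25 ≈ 20.160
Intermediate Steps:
q(w) = (-3 + w)*(7 + w) (q(w) = (7 + w)*(-3 + w) = (-3 + w)*(7 + w))
Q(-1, -6)*q(1/5) = -(-21 + (1/5)**2 + 4/5) = -(-21 + (1/5)**2 + 4*(1/5)) = -(-21 + 1/25 + 4/5) = -1*(-504/25) = 504/25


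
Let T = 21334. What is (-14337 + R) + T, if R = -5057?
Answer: 1940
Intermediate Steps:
(-14337 + R) + T = (-14337 - 5057) + 21334 = -19394 + 21334 = 1940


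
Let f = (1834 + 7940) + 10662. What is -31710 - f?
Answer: -52146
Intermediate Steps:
f = 20436 (f = 9774 + 10662 = 20436)
-31710 - f = -31710 - 1*20436 = -31710 - 20436 = -52146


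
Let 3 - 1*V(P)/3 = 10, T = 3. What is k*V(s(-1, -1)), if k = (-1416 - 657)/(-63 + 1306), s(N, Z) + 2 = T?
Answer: 43533/1243 ≈ 35.023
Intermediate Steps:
s(N, Z) = 1 (s(N, Z) = -2 + 3 = 1)
V(P) = -21 (V(P) = 9 - 3*10 = 9 - 30 = -21)
k = -2073/1243 ≈ -1.6677
k*V(s(-1, -1)) = -2073/1243*(-21) = 43533/1243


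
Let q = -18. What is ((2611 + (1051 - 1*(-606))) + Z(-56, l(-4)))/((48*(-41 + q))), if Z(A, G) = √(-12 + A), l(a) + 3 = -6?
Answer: -1067/708 - I*√17/1416 ≈ -1.5071 - 0.0029118*I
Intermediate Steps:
l(a) = -9 (l(a) = -3 - 6 = -9)
((2611 + (1051 - 1*(-606))) + Z(-56, l(-4)))/((48*(-41 + q))) = ((2611 + (1051 - 1*(-606))) + √(-12 - 56))/((48*(-41 - 18))) = ((2611 + (1051 + 606)) + √(-68))/((48*(-59))) = ((2611 + 1657) + 2*I*√17)/(-2832) = (4268 + 2*I*√17)*(-1/2832) = -1067/708 - I*√17/1416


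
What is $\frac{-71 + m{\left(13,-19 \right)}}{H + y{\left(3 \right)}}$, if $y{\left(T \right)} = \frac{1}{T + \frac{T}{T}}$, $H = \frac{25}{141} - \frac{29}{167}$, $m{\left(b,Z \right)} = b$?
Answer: $- \frac{5462904}{23891} \approx -228.66$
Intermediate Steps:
$H = \frac{86}{23547}$ ($H = 25 \cdot \frac{1}{141} - \frac{29}{167} = \frac{25}{141} - \frac{29}{167} = \frac{86}{23547} \approx 0.0036523$)
$y{\left(T \right)} = \frac{1}{1 + T}$ ($y{\left(T \right)} = \frac{1}{T + 1} = \frac{1}{1 + T}$)
$\frac{-71 + m{\left(13,-19 \right)}}{H + y{\left(3 \right)}} = \frac{-71 + 13}{\frac{86}{23547} + \frac{1}{1 + 3}} = - \frac{58}{\frac{86}{23547} + \frac{1}{4}} = - \frac{58}{\frac{23891}{94188}} = \left(-58\right) \frac{94188}{23891} = - \frac{5462904}{23891}$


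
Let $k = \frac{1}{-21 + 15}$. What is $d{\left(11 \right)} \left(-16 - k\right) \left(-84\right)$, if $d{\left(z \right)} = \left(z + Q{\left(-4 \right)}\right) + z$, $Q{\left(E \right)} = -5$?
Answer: $22610$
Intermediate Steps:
$k = - \frac{1}{6}$ ($k = \frac{1}{-6} = - \frac{1}{6} \approx -0.16667$)
$d{\left(z \right)} = -5 + 2 z$ ($d{\left(z \right)} = \left(z - 5\right) + z = \left(-5 + z\right) + z = -5 + 2 z$)
$d{\left(11 \right)} \left(-16 - k\right) \left(-84\right) = \left(-5 + 2 \cdot 11\right) \left(-16 - - \frac{1}{6}\right) \left(-84\right) = \left(-5 + 22\right) \left(-16 + \frac{1}{6}\right) \left(-84\right) = 17 \left(- \frac{95}{6}\right) \left(-84\right) = \left(- \frac{1615}{6}\right) \left(-84\right) = 22610$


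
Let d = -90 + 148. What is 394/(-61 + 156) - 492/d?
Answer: -11944/2755 ≈ -4.3354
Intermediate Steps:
d = 58
394/(-61 + 156) - 492/d = 394/(-61 + 156) - 492/58 = 394/95 - 492*1/58 = 394*(1/95) - 246/29 = 394/95 - 246/29 = -11944/2755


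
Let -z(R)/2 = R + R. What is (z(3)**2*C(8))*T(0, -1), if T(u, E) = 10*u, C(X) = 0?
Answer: 0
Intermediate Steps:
z(R) = -4*R (z(R) = -2*(R + R) = -4*R)
(z(3)**2*C(8))*T(0, -1) = ((-4*3)**2*0)*(10*0) = ((-12)**2*0)*0 = (144*0)*0 = 0*0 = 0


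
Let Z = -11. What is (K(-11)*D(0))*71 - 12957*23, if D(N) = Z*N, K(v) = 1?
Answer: -298011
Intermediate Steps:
D(N) = -11*N
(K(-11)*D(0))*71 - 12957*23 = (1*(-11*0))*71 - 12957*23 = (1*0)*71 - 298011 = 0*71 - 298011 = 0 - 298011 = -298011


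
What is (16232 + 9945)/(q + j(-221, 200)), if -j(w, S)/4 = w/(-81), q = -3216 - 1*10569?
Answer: -2120337/1117469 ≈ -1.8974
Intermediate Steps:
q = -13785 (q = -3216 - 10569 = -13785)
j(w, S) = 4*w/81 (j(w, S) = -4*w/(-81) = -4*w*(-1)/81 = -(-4)*w/81 = 4*w/81)
(16232 + 9945)/(q + j(-221, 200)) = (16232 + 9945)/(-13785 + (4/81)*(-221)) = 26177/(-13785 - 884/81) = 26177/(-1117469/81) = 26177*(-81/1117469) = -2120337/1117469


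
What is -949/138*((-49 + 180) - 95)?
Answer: -5694/23 ≈ -247.57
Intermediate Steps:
-949/138*((-49 + 180) - 95) = -949*(1/138)*(131 - 95) = -949*36/138 = -1*5694/23 = -5694/23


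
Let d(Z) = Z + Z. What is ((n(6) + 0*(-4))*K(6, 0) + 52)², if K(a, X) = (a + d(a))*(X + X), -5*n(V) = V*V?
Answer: 2704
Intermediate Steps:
n(V) = -V²/5 (n(V) = -V*V/5 = -V²/5)
d(Z) = 2*Z
K(a, X) = 6*X*a (K(a, X) = (a + 2*a)*(X + X) = (3*a)*(2*X) = 6*X*a)
((n(6) + 0*(-4))*K(6, 0) + 52)² = ((-⅕*6² + 0*(-4))*(6*0*6) + 52)² = ((-⅕*36 + 0)*0 + 52)² = ((-36/5 + 0)*0 + 52)² = (-36/5*0 + 52)² = (0 + 52)² = 52² = 2704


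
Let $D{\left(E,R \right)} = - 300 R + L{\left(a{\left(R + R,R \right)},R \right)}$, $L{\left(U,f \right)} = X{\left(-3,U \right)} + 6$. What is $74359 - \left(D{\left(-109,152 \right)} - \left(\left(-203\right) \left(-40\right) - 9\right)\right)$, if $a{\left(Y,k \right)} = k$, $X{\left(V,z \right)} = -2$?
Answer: $128066$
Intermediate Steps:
$L{\left(U,f \right)} = 4$ ($L{\left(U,f \right)} = -2 + 6 = 4$)
$D{\left(E,R \right)} = 4 - 300 R$ ($D{\left(E,R \right)} = - 300 R + 4 = 4 - 300 R$)
$74359 - \left(D{\left(-109,152 \right)} - \left(\left(-203\right) \left(-40\right) - 9\right)\right) = 74359 - \left(\left(4 - 45600\right) - \left(\left(-203\right) \left(-40\right) - 9\right)\right) = 74359 - \left(\left(4 - 45600\right) - \left(8120 - 9\right)\right) = 74359 - \left(-45596 - 8111\right) = 74359 - -53707 = 74359 + 53707 = 128066$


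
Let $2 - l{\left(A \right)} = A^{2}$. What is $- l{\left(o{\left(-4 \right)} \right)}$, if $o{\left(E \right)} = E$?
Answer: $14$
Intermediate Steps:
$l{\left(A \right)} = 2 - A^{2}$
$- l{\left(o{\left(-4 \right)} \right)} = - (2 - \left(-4\right)^{2}) = - (2 - 16) = \left(-1\right) \left(-14\right) = 14$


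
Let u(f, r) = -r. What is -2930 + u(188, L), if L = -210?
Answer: -2720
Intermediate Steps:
-2930 + u(188, L) = -2930 - 1*(-210) = -2930 + 210 = -2720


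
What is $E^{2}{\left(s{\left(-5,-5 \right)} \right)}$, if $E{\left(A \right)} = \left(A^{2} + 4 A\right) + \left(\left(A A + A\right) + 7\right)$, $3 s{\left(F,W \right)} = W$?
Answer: $\frac{1444}{81} \approx 17.827$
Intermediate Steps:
$s{\left(F,W \right)} = \frac{W}{3}$
$E{\left(A \right)} = 7 + 2 A^{2} + 5 A$ ($E{\left(A \right)} = \left(A^{2} + 4 A\right) + \left(\left(A^{2} + A\right) + 7\right) = \left(A^{2} + 4 A\right) + \left(\left(A + A^{2}\right) + 7\right) = \left(A^{2} + 4 A\right) + \left(7 + A + A^{2}\right) = 7 + 2 A^{2} + 5 A$)
$E^{2}{\left(s{\left(-5,-5 \right)} \right)} = \left(7 + 2 \left(\frac{1}{3} \left(-5\right)\right)^{2} + 5 \cdot \frac{1}{3} \left(-5\right)\right)^{2} = \left(7 + 2 \left(- \frac{5}{3}\right)^{2} + 5 \left(- \frac{5}{3}\right)\right)^{2} = \left(7 + 2 \cdot \frac{25}{9} - \frac{25}{3}\right)^{2} = \left(7 + \frac{50}{9} - \frac{25}{3}\right)^{2} = \left(\frac{38}{9}\right)^{2} = \frac{1444}{81}$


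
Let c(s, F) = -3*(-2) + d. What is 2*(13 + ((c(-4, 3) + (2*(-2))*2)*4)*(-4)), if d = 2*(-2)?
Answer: 218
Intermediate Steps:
d = -4
c(s, F) = 2 (c(s, F) = -3*(-2) - 4 = 6 - 4 = 2)
2*(13 + ((c(-4, 3) + (2*(-2))*2)*4)*(-4)) = 2*(13 + ((2 + (2*(-2))*2)*4)*(-4)) = 2*(13 + ((2 - 4*2)*4)*(-4)) = 2*(13 + ((2 - 8)*4)*(-4)) = 2*(13 - 6*4*(-4)) = 2*(13 - 24*(-4)) = 2*(13 + 96) = 2*109 = 218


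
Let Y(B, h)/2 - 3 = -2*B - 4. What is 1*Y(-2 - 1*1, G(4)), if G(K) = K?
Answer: 10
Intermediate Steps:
Y(B, h) = -2 - 4*B (Y(B, h) = 6 + 2*(-2*B - 4) = 6 + 2*(-4 - 2*B) = 6 + (-8 - 4*B) = -2 - 4*B)
1*Y(-2 - 1*1, G(4)) = 1*(-2 - 4*(-2 - 1*1)) = 1*(-2 - 4*(-2 - 1)) = 1*(-2 - 4*(-3)) = 1*(-2 + 12) = 1*10 = 10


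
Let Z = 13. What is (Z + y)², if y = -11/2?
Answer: 225/4 ≈ 56.250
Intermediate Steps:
y = -11/2 (y = -11*½ = -11/2 ≈ -5.5000)
(Z + y)² = (13 - 11/2)² = (15/2)² = 225/4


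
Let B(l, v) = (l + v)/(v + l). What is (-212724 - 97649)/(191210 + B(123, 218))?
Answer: -310373/191211 ≈ -1.6232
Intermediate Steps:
B(l, v) = 1 (B(l, v) = (l + v)/(l + v) = 1)
(-212724 - 97649)/(191210 + B(123, 218)) = (-212724 - 97649)/(191210 + 1) = -310373/191211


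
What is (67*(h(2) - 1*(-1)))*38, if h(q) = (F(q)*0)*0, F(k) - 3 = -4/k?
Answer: 2546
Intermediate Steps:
F(k) = 3 - 4/k
h(q) = 0 (h(q) = ((3 - 4/q)*0)*0 = 0*0 = 0)
(67*(h(2) - 1*(-1)))*38 = (67*(0 - 1*(-1)))*38 = (67*(0 + 1))*38 = (67*1)*38 = 67*38 = 2546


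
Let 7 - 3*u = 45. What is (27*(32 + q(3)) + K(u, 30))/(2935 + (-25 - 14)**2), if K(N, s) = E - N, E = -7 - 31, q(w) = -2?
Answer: 1177/6684 ≈ 0.17609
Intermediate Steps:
u = -38/3 (u = 7/3 - 1/3*45 = 7/3 - 15 = -38/3 ≈ -12.667)
E = -38
K(N, s) = -38 - N
(27*(32 + q(3)) + K(u, 30))/(2935 + (-25 - 14)**2) = (27*(32 - 2) + (-38 - 1*(-38/3)))/(2935 + (-25 - 14)**2) = (27*30 + (-38 + 38/3))/(2935 + (-39)**2) = (810 - 76/3)/(2935 + 1521) = (2354/3)/4456 = (2354/3)*(1/4456) = 1177/6684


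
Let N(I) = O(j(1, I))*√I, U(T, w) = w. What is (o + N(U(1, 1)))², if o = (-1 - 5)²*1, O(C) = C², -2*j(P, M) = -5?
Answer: 28561/16 ≈ 1785.1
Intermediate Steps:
j(P, M) = 5/2 (j(P, M) = -½*(-5) = 5/2)
N(I) = 25*√I/4 (N(I) = (5/2)²*√I = 25*√I/4)
o = 36 (o = (-6)²*1 = 36*1 = 36)
(o + N(U(1, 1)))² = (36 + 25*√1/4)² = (36 + (25/4)*1)² = (36 + 25/4)² = (169/4)² = 28561/16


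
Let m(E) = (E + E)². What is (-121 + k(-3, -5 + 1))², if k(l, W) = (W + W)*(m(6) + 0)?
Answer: 1620529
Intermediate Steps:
m(E) = 4*E² (m(E) = (2*E)² = 4*E²)
k(l, W) = 288*W (k(l, W) = (W + W)*(4*6² + 0) = (2*W)*(4*36 + 0) = (2*W)*(144 + 0) = (2*W)*144 = 288*W)
(-121 + k(-3, -5 + 1))² = (-121 + 288*(-5 + 1))² = (-121 + 288*(-4))² = (-121 - 1152)² = (-1273)² = 1620529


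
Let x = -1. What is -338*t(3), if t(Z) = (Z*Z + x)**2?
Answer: -21632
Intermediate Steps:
t(Z) = (-1 + Z**2)**2 (t(Z) = (Z*Z - 1)**2 = (Z**2 - 1)**2 = (-1 + Z**2)**2)
-338*t(3) = -338*(-1 + 3**2)**2 = -338*(-1 + 9)**2 = -338*8**2 = -338*64 = -21632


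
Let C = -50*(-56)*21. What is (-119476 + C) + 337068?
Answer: 276392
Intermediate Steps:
C = 58800 (C = 2800*21 = 58800)
(-119476 + C) + 337068 = (-119476 + 58800) + 337068 = -60676 + 337068 = 276392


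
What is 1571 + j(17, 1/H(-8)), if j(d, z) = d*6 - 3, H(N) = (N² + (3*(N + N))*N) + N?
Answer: 1670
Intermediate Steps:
H(N) = N + 7*N² (H(N) = (N² + (3*(2*N))*N) + N = (N² + (6*N)*N) + N = (N² + 6*N²) + N = 7*N² + N = N + 7*N²)
j(d, z) = -3 + 6*d (j(d, z) = 6*d - 3 = -3 + 6*d)
1571 + j(17, 1/H(-8)) = 1571 + (-3 + 6*17) = 1571 + (-3 + 102) = 1571 + 99 = 1670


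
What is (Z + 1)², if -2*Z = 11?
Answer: 81/4 ≈ 20.250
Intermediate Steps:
Z = -11/2 (Z = -½*11 = -11/2 ≈ -5.5000)
(Z + 1)² = (-11/2 + 1)² = (-9/2)² = 81/4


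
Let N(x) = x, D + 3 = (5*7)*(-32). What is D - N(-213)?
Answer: -910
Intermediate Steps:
D = -1123 (D = -3 + (5*7)*(-32) = -3 + 35*(-32) = -3 - 1120 = -1123)
D - N(-213) = -1123 - 1*(-213) = -1123 + 213 = -910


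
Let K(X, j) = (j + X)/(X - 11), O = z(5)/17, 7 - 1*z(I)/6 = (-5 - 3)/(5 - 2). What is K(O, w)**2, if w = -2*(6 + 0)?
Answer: 21316/16641 ≈ 1.2809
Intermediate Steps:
z(I) = 58 (z(I) = 42 - 6*(-5 - 3)/(5 - 2) = 42 - (-48)/3 = 42 - 6*(-8/3) = 42 + 16 = 58)
w = -12 (w = -2*6 = -12)
O = 58/17 ≈ 3.4118
K(X, j) = (X + j)/(-11 + X)
K(O, w)**2 = ((58/17 - 12)/(-11 + 58/17))**2 = (-146/17/(-129/17))**2 = (-17/129*(-146/17))**2 = (146/129)**2 = 21316/16641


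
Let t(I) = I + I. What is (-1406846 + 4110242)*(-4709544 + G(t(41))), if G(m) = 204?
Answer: -12731210918640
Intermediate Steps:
t(I) = 2*I
(-1406846 + 4110242)*(-4709544 + G(t(41))) = (-1406846 + 4110242)*(-4709544 + 204) = 2703396*(-4709340) = -12731210918640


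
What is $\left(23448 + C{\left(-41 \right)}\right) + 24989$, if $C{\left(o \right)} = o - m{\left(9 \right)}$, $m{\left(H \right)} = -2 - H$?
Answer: $48407$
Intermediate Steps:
$C{\left(o \right)} = 11 + o$ ($C{\left(o \right)} = o - \left(-2 - 9\right) = o - -11 = o + 11 = 11 + o$)
$\left(23448 + C{\left(-41 \right)}\right) + 24989 = \left(23448 + \left(11 - 41\right)\right) + 24989 = \left(23448 - 30\right) + 24989 = 23418 + 24989 = 48407$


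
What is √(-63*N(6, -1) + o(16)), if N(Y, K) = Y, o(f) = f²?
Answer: I*√122 ≈ 11.045*I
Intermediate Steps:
√(-63*N(6, -1) + o(16)) = √(-63*6 + 16²) = √(-378 + 256) = √(-122) = I*√122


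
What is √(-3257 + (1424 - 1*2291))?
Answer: 2*I*√1031 ≈ 64.218*I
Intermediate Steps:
√(-3257 + (1424 - 1*2291)) = √(-3257 + (1424 - 2291)) = √(-3257 - 867) = √(-4124) = 2*I*√1031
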